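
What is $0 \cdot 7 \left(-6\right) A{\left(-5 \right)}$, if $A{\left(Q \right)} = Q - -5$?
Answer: $0$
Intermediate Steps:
$A{\left(Q \right)} = 5 + Q$ ($A{\left(Q \right)} = Q + 5 = 5 + Q$)
$0 \cdot 7 \left(-6\right) A{\left(-5 \right)} = 0 \cdot 7 \left(-6\right) \left(5 - 5\right) = 0 \left(-42\right) 0 = 0 \cdot 0 = 0$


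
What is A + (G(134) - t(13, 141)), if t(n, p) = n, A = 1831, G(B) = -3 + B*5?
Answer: 2485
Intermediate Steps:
G(B) = -3 + 5*B
A + (G(134) - t(13, 141)) = 1831 + ((-3 + 5*134) - 1*13) = 1831 + ((-3 + 670) - 13) = 1831 + (667 - 13) = 1831 + 654 = 2485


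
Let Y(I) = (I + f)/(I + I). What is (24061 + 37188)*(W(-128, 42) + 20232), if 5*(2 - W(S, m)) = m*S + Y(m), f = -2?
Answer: 137041942544/105 ≈ 1.3052e+9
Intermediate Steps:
Y(I) = (-2 + I)/(2*I) (Y(I) = (I - 2)/(I + I) = (-2 + I)/((2*I)) = (-2 + I)*(1/(2*I)) = (-2 + I)/(2*I))
W(S, m) = 2 - S*m/5 - (-2 + m)/(10*m) (W(S, m) = 2 - (m*S + (-2 + m)/(2*m))/5 = 2 - (S*m + (-2 + m)/(2*m))/5 = 2 + (-S*m/5 - (-2 + m)/(10*m)) = 2 - S*m/5 - (-2 + m)/(10*m))
(24061 + 37188)*(W(-128, 42) + 20232) = (24061 + 37188)*((19/10 + (⅕)/42 - ⅕*(-128)*42) + 20232) = 61249*((19/10 + (⅕)*(1/42) + 5376/5) + 20232) = 61249*((19/10 + 1/210 + 5376/5) + 20232) = 61249*(113096/105 + 20232) = 61249*(2237456/105) = 137041942544/105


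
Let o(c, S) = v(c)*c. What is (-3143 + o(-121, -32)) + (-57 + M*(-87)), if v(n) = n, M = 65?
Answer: 5786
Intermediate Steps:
o(c, S) = c² (o(c, S) = c*c = c²)
(-3143 + o(-121, -32)) + (-57 + M*(-87)) = (-3143 + (-121)²) + (-57 + 65*(-87)) = (-3143 + 14641) + (-57 - 5655) = 11498 - 5712 = 5786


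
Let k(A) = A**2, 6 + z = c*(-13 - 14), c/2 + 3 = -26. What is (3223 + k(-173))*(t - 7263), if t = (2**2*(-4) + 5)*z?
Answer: -809671296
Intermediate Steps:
c = -58 (c = -6 + 2*(-26) = -6 - 52 = -58)
z = 1560 (z = -6 - 58*(-13 - 14) = -6 - 58*(-27) = -6 + 1566 = 1560)
t = -17160 (t = (2**2*(-4) + 5)*1560 = (4*(-4) + 5)*1560 = (-16 + 5)*1560 = -11*1560 = -17160)
(3223 + k(-173))*(t - 7263) = (3223 + (-173)**2)*(-17160 - 7263) = (3223 + 29929)*(-24423) = 33152*(-24423) = -809671296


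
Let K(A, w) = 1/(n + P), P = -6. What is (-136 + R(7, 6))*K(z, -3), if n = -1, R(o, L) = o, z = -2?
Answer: 129/7 ≈ 18.429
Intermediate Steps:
K(A, w) = -⅐ (K(A, w) = 1/(-1 - 6) = 1/(-7) = -⅐)
(-136 + R(7, 6))*K(z, -3) = (-136 + 7)*(-⅐) = -129*(-⅐) = 129/7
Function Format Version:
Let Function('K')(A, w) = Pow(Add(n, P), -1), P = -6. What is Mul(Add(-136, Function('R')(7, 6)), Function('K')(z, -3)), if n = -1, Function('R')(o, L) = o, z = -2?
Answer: Rational(129, 7) ≈ 18.429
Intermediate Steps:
Function('K')(A, w) = Rational(-1, 7) (Function('K')(A, w) = Pow(Add(-1, -6), -1) = Pow(-7, -1) = Rational(-1, 7))
Mul(Add(-136, Function('R')(7, 6)), Function('K')(z, -3)) = Mul(Add(-136, 7), Rational(-1, 7)) = Mul(-129, Rational(-1, 7)) = Rational(129, 7)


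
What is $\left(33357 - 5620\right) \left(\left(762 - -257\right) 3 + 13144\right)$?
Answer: $449367137$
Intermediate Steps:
$\left(33357 - 5620\right) \left(\left(762 - -257\right) 3 + 13144\right) = 27737 \left(\left(762 + 257\right) 3 + 13144\right) = 27737 \left(1019 \cdot 3 + 13144\right) = 27737 \left(3057 + 13144\right) = 27737 \cdot 16201 = 449367137$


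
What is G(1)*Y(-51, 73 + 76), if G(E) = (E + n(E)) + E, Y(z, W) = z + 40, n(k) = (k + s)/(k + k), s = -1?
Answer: -22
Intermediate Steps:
n(k) = (-1 + k)/(2*k) (n(k) = (k - 1)/(k + k) = (-1 + k)/((2*k)) = (-1 + k)*(1/(2*k)) = (-1 + k)/(2*k))
Y(z, W) = 40 + z
G(E) = 2*E + (-1 + E)/(2*E) (G(E) = (E + (-1 + E)/(2*E)) + E = 2*E + (-1 + E)/(2*E))
G(1)*Y(-51, 73 + 76) = ((½)*(-1 + 1 + 4*1²)/1)*(40 - 51) = ((½)*1*(-1 + 1 + 4*1))*(-11) = ((½)*1*(-1 + 1 + 4))*(-11) = ((½)*1*4)*(-11) = 2*(-11) = -22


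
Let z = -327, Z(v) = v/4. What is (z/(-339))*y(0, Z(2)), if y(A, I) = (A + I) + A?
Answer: 109/226 ≈ 0.48230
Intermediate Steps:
Z(v) = v/4 (Z(v) = v*(¼) = v/4)
y(A, I) = I + 2*A
(z/(-339))*y(0, Z(2)) = (-327/(-339))*((¼)*2 + 2*0) = (-327*(-1/339))*(½ + 0) = (109/113)*(½) = 109/226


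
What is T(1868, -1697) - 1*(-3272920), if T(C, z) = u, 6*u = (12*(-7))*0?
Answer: 3272920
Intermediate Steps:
u = 0 (u = ((12*(-7))*0)/6 = (-84*0)/6 = (⅙)*0 = 0)
T(C, z) = 0
T(1868, -1697) - 1*(-3272920) = 0 - 1*(-3272920) = 0 + 3272920 = 3272920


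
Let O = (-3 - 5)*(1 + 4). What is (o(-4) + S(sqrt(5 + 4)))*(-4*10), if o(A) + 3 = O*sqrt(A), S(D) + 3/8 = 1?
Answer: 95 + 3200*I ≈ 95.0 + 3200.0*I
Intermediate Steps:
O = -40 (O = -8*5 = -40)
S(D) = 5/8 (S(D) = -3/8 + 1 = 5/8)
o(A) = -3 - 40*sqrt(A)
(o(-4) + S(sqrt(5 + 4)))*(-4*10) = ((-3 - 80*I) + 5/8)*(-4*10) = ((-3 - 80*I) + 5/8)*(-40) = (-19/8 - 80*I)*(-40) = 95 + 3200*I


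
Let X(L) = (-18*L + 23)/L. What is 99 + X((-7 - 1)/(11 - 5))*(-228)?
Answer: 8136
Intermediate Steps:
X(L) = (23 - 18*L)/L
99 + X((-7 - 1)/(11 - 5))*(-228) = 99 + (-18 + 23/(((-7 - 1)/(11 - 5))))*(-228) = 99 + (-18 + 23/((-8/6)))*(-228) = 99 + (-18 + 23/((-8*⅙)))*(-228) = 99 + (-18 + 23/(-4/3))*(-228) = 99 + (-18 + 23*(-¾))*(-228) = 99 + (-18 - 69/4)*(-228) = 99 - 141/4*(-228) = 99 + 8037 = 8136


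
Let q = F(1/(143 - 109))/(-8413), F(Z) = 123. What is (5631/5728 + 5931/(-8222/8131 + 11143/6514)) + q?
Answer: 84580471761547689/9973274980000 ≈ 8480.7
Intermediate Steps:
q = -123/8413 (q = 123/(-8413) = 123*(-1/8413) = -123/8413 ≈ -0.014620)
(5631/5728 + 5931/(-8222/8131 + 11143/6514)) + q = (5631/5728 + 5931/(-8222/8131 + 11143/6514)) - 123/8413 = (5631/5728 + 5931/(37045625/52965334)) - 123/8413 = (5631/5728 + 5931*(52965334/37045625)) - 123/8413 = (5631/5728 + 314137395954/37045625) - 123/8413 = 1799587607938887/212197340000 - 123/8413 = 84580471761547689/9973274980000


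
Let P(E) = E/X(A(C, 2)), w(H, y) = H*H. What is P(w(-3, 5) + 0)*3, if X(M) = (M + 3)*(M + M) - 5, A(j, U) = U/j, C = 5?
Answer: -225/19 ≈ -11.842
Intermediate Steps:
w(H, y) = H²
X(M) = -5 + 2*M*(3 + M) (X(M) = (3 + M)*(2*M) - 5 = 2*M*(3 + M) - 5 = -5 + 2*M*(3 + M))
P(E) = -25*E/57 (P(E) = E/(-5 + 2*(2/5)² + 6*(2/5)) = E/(-5 + 2*(2*(⅕))² + 6*(2*(⅕))) = E/(-5 + 2*(⅖)² + 6*(⅖)) = E/(-5 + 2*(4/25) + 12/5) = E/(-5 + 8/25 + 12/5) = E/(-57/25) = E*(-25/57) = -25*E/57)
P(w(-3, 5) + 0)*3 = -25*((-3)² + 0)/57*3 = -25*(9 + 0)/57*3 = -25/57*9*3 = -75/19*3 = -225/19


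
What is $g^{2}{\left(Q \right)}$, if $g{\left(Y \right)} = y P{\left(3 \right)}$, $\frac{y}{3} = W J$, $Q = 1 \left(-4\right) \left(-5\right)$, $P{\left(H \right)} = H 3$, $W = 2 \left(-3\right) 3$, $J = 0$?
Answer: $0$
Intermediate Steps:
$W = -18$ ($W = \left(-6\right) 3 = -18$)
$P{\left(H \right)} = 3 H$
$Q = 20$ ($Q = \left(-4\right) \left(-5\right) = 20$)
$y = 0$ ($y = 3 \left(\left(-18\right) 0\right) = 3 \cdot 0 = 0$)
$g{\left(Y \right)} = 0$ ($g{\left(Y \right)} = 0 \cdot 3 \cdot 3 = 0 \cdot 9 = 0$)
$g^{2}{\left(Q \right)} = 0^{2} = 0$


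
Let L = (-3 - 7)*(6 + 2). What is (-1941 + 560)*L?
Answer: 110480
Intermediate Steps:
L = -80 (L = -10*8 = -80)
(-1941 + 560)*L = (-1941 + 560)*(-80) = -1381*(-80) = 110480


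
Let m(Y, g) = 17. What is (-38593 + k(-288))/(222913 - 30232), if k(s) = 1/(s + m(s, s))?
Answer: -10458704/52216551 ≈ -0.20029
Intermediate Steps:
k(s) = 1/(17 + s) (k(s) = 1/(s + 17) = 1/(17 + s))
(-38593 + k(-288))/(222913 - 30232) = (-38593 + 1/(17 - 288))/(222913 - 30232) = (-38593 + 1/(-271))/192681 = (-38593 - 1/271)*(1/192681) = -10458704/271*1/192681 = -10458704/52216551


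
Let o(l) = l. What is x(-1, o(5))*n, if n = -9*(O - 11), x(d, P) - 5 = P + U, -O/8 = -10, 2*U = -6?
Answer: -4347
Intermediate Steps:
U = -3 (U = (½)*(-6) = -3)
O = 80 (O = -8*(-10) = 80)
x(d, P) = 2 + P (x(d, P) = 5 + (P - 3) = 5 + (-3 + P) = 2 + P)
n = -621 (n = -9*(80 - 11) = -9*69 = -621)
x(-1, o(5))*n = (2 + 5)*(-621) = 7*(-621) = -4347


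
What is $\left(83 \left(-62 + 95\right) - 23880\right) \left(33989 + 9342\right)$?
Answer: $-916060671$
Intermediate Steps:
$\left(83 \left(-62 + 95\right) - 23880\right) \left(33989 + 9342\right) = \left(83 \cdot 33 - 23880\right) 43331 = \left(2739 - 23880\right) 43331 = \left(-21141\right) 43331 = -916060671$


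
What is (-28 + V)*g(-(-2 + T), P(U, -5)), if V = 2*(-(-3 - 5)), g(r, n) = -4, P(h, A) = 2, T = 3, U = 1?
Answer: 48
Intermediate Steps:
V = 16 (V = 2*(-1*(-8)) = 2*8 = 16)
(-28 + V)*g(-(-2 + T), P(U, -5)) = (-28 + 16)*(-4) = -12*(-4) = 48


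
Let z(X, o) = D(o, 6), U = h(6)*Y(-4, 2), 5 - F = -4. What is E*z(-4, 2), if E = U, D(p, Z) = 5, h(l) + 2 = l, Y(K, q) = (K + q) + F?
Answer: 140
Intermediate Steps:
F = 9 (F = 5 - 1*(-4) = 5 + 4 = 9)
Y(K, q) = 9 + K + q (Y(K, q) = (K + q) + 9 = 9 + K + q)
h(l) = -2 + l
U = 28 (U = (-2 + 6)*(9 - 4 + 2) = 4*7 = 28)
z(X, o) = 5
E = 28
E*z(-4, 2) = 28*5 = 140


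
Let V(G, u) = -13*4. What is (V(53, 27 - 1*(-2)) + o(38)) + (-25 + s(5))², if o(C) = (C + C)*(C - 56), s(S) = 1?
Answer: -844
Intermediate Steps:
V(G, u) = -52
o(C) = 2*C*(-56 + C) (o(C) = (2*C)*(-56 + C) = 2*C*(-56 + C))
(V(53, 27 - 1*(-2)) + o(38)) + (-25 + s(5))² = (-52 + 2*38*(-56 + 38)) + (-25 + 1)² = (-52 + 2*38*(-18)) + (-24)² = (-52 - 1368) + 576 = -1420 + 576 = -844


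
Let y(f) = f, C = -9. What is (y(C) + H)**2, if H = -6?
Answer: 225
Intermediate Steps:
(y(C) + H)**2 = (-9 - 6)**2 = (-15)**2 = 225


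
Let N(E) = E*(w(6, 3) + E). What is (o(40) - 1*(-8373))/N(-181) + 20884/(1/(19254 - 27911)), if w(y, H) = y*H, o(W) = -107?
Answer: -5333929616098/29503 ≈ -1.8079e+8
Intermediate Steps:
w(y, H) = H*y
N(E) = E*(18 + E) (N(E) = E*(3*6 + E) = E*(18 + E))
(o(40) - 1*(-8373))/N(-181) + 20884/(1/(19254 - 27911)) = (-107 - 1*(-8373))/((-181*(18 - 181))) + 20884/(1/(19254 - 27911)) = (-107 + 8373)/((-181*(-163))) + 20884/(1/(-8657)) = 8266/29503 + 20884/(-1/8657) = 8266*(1/29503) + 20884*(-8657) = 8266/29503 - 180792788 = -5333929616098/29503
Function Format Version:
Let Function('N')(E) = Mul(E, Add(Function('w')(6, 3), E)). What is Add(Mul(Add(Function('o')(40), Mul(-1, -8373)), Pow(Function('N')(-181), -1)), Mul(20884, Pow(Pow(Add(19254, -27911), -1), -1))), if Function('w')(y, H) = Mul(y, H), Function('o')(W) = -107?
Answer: Rational(-5333929616098, 29503) ≈ -1.8079e+8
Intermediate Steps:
Function('w')(y, H) = Mul(H, y)
Function('N')(E) = Mul(E, Add(18, E)) (Function('N')(E) = Mul(E, Add(Mul(3, 6), E)) = Mul(E, Add(18, E)))
Add(Mul(Add(Function('o')(40), Mul(-1, -8373)), Pow(Function('N')(-181), -1)), Mul(20884, Pow(Pow(Add(19254, -27911), -1), -1))) = Add(Mul(Add(-107, Mul(-1, -8373)), Pow(Mul(-181, Add(18, -181)), -1)), Mul(20884, Pow(Pow(Add(19254, -27911), -1), -1))) = Add(Mul(Add(-107, 8373), Pow(Mul(-181, -163), -1)), Mul(20884, Pow(Pow(-8657, -1), -1))) = Add(Mul(8266, Pow(29503, -1)), Mul(20884, Pow(Rational(-1, 8657), -1))) = Add(Mul(8266, Rational(1, 29503)), Mul(20884, -8657)) = Add(Rational(8266, 29503), -180792788) = Rational(-5333929616098, 29503)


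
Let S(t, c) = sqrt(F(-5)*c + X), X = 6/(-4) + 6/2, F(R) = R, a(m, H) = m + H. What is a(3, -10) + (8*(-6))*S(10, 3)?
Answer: -7 - 72*I*sqrt(6) ≈ -7.0 - 176.36*I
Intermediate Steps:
a(m, H) = H + m
X = 3/2 (X = 6*(-1/4) + 6*(1/2) = -3/2 + 3 = 3/2 ≈ 1.5000)
S(t, c) = sqrt(3/2 - 5*c) (S(t, c) = sqrt(-5*c + 3/2) = sqrt(3/2 - 5*c))
a(3, -10) + (8*(-6))*S(10, 3) = (-10 + 3) + (8*(-6))*(sqrt(6 - 20*3)/2) = -7 - 24*sqrt(6 - 60) = -7 - 24*sqrt(-54) = -7 - 24*3*I*sqrt(6) = -7 - 72*I*sqrt(6)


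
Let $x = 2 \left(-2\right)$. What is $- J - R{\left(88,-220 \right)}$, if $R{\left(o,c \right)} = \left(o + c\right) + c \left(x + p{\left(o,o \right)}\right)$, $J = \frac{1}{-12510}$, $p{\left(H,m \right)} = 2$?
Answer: $- \frac{3853079}{12510} \approx -308.0$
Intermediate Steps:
$x = -4$
$J = - \frac{1}{12510} \approx -7.9936 \cdot 10^{-5}$
$R{\left(o,c \right)} = o - c$ ($R{\left(o,c \right)} = \left(o + c\right) + c \left(-4 + 2\right) = \left(c + o\right) + c \left(-2\right) = \left(c + o\right) - 2 c = o - c$)
$- J - R{\left(88,-220 \right)} = \left(-1\right) \left(- \frac{1}{12510}\right) - \left(88 - -220\right) = \frac{1}{12510} - \left(88 + 220\right) = \frac{1}{12510} - 308 = - \frac{3853079}{12510}$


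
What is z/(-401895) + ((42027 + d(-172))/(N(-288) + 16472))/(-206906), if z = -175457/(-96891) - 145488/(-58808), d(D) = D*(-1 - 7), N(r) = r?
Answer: -1741794283369603709/73732348372993472932560 ≈ -2.3623e-5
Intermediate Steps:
d(D) = -8*D (d(D) = D*(-8) = -8*D)
z = 3051844133/712245741 (z = -175457*(-1/96891) - 145488*(-1/58808) = 175457/96891 + 18186/7351 = 3051844133/712245741 ≈ 4.2848)
z/(-401895) + ((42027 + d(-172))/(N(-288) + 16472))/(-206906) = (3051844133/712245741)/(-401895) + ((42027 - 8*(-172))/(-288 + 16472))/(-206906) = (3051844133/712245741)*(-1/401895) + ((42027 + 1376)/16184)*(-1/206906) = -234757241/22019077083015 + (43403*(1/16184))*(-1/206906) = -234757241/22019077083015 + (43403/16184)*(-1/206906) = -234757241/22019077083015 - 43403/3348566704 = -1741794283369603709/73732348372993472932560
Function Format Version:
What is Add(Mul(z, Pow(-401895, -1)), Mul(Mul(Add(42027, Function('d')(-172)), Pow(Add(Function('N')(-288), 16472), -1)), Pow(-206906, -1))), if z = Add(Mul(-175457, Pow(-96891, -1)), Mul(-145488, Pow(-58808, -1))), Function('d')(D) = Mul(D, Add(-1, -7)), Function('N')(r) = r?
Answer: Rational(-1741794283369603709, 73732348372993472932560) ≈ -2.3623e-5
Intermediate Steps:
Function('d')(D) = Mul(-8, D) (Function('d')(D) = Mul(D, -8) = Mul(-8, D))
z = Rational(3051844133, 712245741) (z = Add(Mul(-175457, Rational(-1, 96891)), Mul(-145488, Rational(-1, 58808))) = Add(Rational(175457, 96891), Rational(18186, 7351)) = Rational(3051844133, 712245741) ≈ 4.2848)
Add(Mul(z, Pow(-401895, -1)), Mul(Mul(Add(42027, Function('d')(-172)), Pow(Add(Function('N')(-288), 16472), -1)), Pow(-206906, -1))) = Add(Mul(Rational(3051844133, 712245741), Pow(-401895, -1)), Mul(Mul(Add(42027, Mul(-8, -172)), Pow(Add(-288, 16472), -1)), Pow(-206906, -1))) = Add(Mul(Rational(3051844133, 712245741), Rational(-1, 401895)), Mul(Mul(Add(42027, 1376), Pow(16184, -1)), Rational(-1, 206906))) = Add(Rational(-234757241, 22019077083015), Mul(Mul(43403, Rational(1, 16184)), Rational(-1, 206906))) = Add(Rational(-234757241, 22019077083015), Mul(Rational(43403, 16184), Rational(-1, 206906))) = Add(Rational(-234757241, 22019077083015), Rational(-43403, 3348566704)) = Rational(-1741794283369603709, 73732348372993472932560)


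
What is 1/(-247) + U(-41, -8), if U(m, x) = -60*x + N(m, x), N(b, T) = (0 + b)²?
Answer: 533766/247 ≈ 2161.0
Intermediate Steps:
N(b, T) = b²
U(m, x) = m² - 60*x (U(m, x) = -60*x + m² = m² - 60*x)
1/(-247) + U(-41, -8) = 1/(-247) + ((-41)² - 60*(-8)) = -1/247 + (1681 + 480) = -1/247 + 2161 = 533766/247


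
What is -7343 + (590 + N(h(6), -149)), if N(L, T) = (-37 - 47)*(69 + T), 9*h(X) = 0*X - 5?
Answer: -33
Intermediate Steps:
h(X) = -5/9 (h(X) = (0*X - 5)/9 = (0 - 5)/9 = (⅑)*(-5) = -5/9)
N(L, T) = -5796 - 84*T (N(L, T) = -84*(69 + T) = -5796 - 84*T)
-7343 + (590 + N(h(6), -149)) = -7343 + (590 + (-5796 - 84*(-149))) = -7343 + (590 + (-5796 + 12516)) = -7343 + (590 + 6720) = -7343 + 7310 = -33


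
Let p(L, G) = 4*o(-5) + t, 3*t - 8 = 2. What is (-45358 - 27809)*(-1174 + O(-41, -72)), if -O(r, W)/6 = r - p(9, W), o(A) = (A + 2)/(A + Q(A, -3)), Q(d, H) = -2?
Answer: 459781428/7 ≈ 6.5683e+7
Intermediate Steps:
t = 10/3 (t = 8/3 + (1/3)*2 = 8/3 + 2/3 = 10/3 ≈ 3.3333)
o(A) = (2 + A)/(-2 + A) (o(A) = (A + 2)/(A - 2) = (2 + A)/(-2 + A))
p(L, G) = 106/21 (p(L, G) = 4*((2 - 5)/(-2 - 5)) + 10/3 = 4*(-3/(-7)) + 10/3 = 4*(-1/7*(-3)) + 10/3 = 4*(3/7) + 10/3 = 12/7 + 10/3 = 106/21)
O(r, W) = 212/7 - 6*r (O(r, W) = -6*(r - 1*106/21) = -6*(r - 106/21) = -6*(-106/21 + r) = 212/7 - 6*r)
(-45358 - 27809)*(-1174 + O(-41, -72)) = (-45358 - 27809)*(-1174 + (212/7 - 6*(-41))) = -73167*(-1174 + (212/7 + 246)) = -73167*(-1174 + 1934/7) = -73167*(-6284/7) = 459781428/7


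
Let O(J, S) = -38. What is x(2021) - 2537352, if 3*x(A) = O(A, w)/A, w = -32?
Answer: -15383965214/6063 ≈ -2.5374e+6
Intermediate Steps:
x(A) = -38/(3*A) (x(A) = (-38/A)/3 = -38/(3*A))
x(2021) - 2537352 = -38/3/2021 - 2537352 = -38/3*1/2021 - 2537352 = -38/6063 - 2537352 = -15383965214/6063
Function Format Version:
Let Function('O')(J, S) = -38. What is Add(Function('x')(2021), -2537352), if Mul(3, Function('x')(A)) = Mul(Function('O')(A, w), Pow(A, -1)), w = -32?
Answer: Rational(-15383965214, 6063) ≈ -2.5374e+6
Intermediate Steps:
Function('x')(A) = Mul(Rational(-38, 3), Pow(A, -1)) (Function('x')(A) = Mul(Rational(1, 3), Mul(-38, Pow(A, -1))) = Mul(Rational(-38, 3), Pow(A, -1)))
Add(Function('x')(2021), -2537352) = Add(Mul(Rational(-38, 3), Pow(2021, -1)), -2537352) = Add(Mul(Rational(-38, 3), Rational(1, 2021)), -2537352) = Add(Rational(-38, 6063), -2537352) = Rational(-15383965214, 6063)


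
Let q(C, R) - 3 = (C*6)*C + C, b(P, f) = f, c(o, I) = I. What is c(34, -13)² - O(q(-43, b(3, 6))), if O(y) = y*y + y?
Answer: -122201801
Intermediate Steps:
q(C, R) = 3 + C + 6*C² (q(C, R) = 3 + ((C*6)*C + C) = 3 + ((6*C)*C + C) = 3 + (6*C² + C) = 3 + (C + 6*C²) = 3 + C + 6*C²)
O(y) = y + y² (O(y) = y² + y = y + y²)
c(34, -13)² - O(q(-43, b(3, 6))) = (-13)² - (3 - 43 + 6*(-43)²)*(1 + (3 - 43 + 6*(-43)²)) = 169 - (3 - 43 + 6*1849)*(1 + (3 - 43 + 6*1849)) = 169 - (3 - 43 + 11094)*(1 + (3 - 43 + 11094)) = 169 - 11054*(1 + 11054) = 169 - 11054*11055 = 169 - 1*122201970 = 169 - 122201970 = -122201801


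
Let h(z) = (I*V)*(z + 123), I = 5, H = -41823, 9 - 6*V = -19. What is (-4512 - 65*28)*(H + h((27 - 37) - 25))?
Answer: 755464588/3 ≈ 2.5182e+8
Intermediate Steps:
V = 14/3 (V = 3/2 - 1/6*(-19) = 3/2 + 19/6 = 14/3 ≈ 4.6667)
h(z) = 2870 + 70*z/3 (h(z) = (5*(14/3))*(z + 123) = 70*(123 + z)/3 = 2870 + 70*z/3)
(-4512 - 65*28)*(H + h((27 - 37) - 25)) = (-4512 - 65*28)*(-41823 + (2870 + 70*((27 - 37) - 25)/3)) = (-4512 - 1820)*(-41823 + (2870 + 70*(-10 - 25)/3)) = -6332*(-41823 + (2870 + (70/3)*(-35))) = -6332*(-41823 + (2870 - 2450/3)) = -6332*(-41823 + 6160/3) = -6332*(-119309/3) = 755464588/3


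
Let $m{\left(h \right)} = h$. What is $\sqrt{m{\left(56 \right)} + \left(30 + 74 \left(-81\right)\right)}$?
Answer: $2 i \sqrt{1477} \approx 76.864 i$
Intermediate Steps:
$\sqrt{m{\left(56 \right)} + \left(30 + 74 \left(-81\right)\right)} = \sqrt{56 + \left(30 + 74 \left(-81\right)\right)} = \sqrt{56 + \left(30 - 5994\right)} = \sqrt{56 - 5964} = \sqrt{-5908} = 2 i \sqrt{1477}$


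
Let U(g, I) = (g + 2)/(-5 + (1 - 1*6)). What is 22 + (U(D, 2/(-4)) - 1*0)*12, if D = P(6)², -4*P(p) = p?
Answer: 169/10 ≈ 16.900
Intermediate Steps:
P(p) = -p/4
D = 9/4 (D = (-¼*6)² = (-3/2)² = 9/4 ≈ 2.2500)
U(g, I) = -⅕ - g/10 (U(g, I) = (2 + g)/(-5 + (1 - 6)) = (2 + g)/(-5 - 5) = (2 + g)/(-10) = (2 + g)*(-⅒) = -⅕ - g/10)
22 + (U(D, 2/(-4)) - 1*0)*12 = 22 + ((-⅕ - ⅒*9/4) - 1*0)*12 = 22 + ((-⅕ - 9/40) + 0)*12 = 22 + (-17/40 + 0)*12 = 22 - 17/40*12 = 22 - 51/10 = 169/10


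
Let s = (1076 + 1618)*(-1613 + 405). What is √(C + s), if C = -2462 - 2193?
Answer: I*√3259007 ≈ 1805.3*I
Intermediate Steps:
C = -4655
s = -3254352 (s = 2694*(-1208) = -3254352)
√(C + s) = √(-4655 - 3254352) = √(-3259007) = I*√3259007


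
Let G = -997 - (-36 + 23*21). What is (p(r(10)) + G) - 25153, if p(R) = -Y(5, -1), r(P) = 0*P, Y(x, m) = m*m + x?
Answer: -26603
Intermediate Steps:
Y(x, m) = x + m² (Y(x, m) = m² + x = x + m²)
r(P) = 0
p(R) = -6 (p(R) = -(5 + (-1)²) = -(5 + 1) = -1*6 = -6)
G = -1444 (G = -997 - (-36 + 483) = -997 - 1*447 = -997 - 447 = -1444)
(p(r(10)) + G) - 25153 = (-6 - 1444) - 25153 = -1450 - 25153 = -26603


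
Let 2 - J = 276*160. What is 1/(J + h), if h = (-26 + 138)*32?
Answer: -1/40574 ≈ -2.4646e-5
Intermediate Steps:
J = -44158 (J = 2 - 276*160 = 2 - 1*44160 = 2 - 44160 = -44158)
h = 3584 (h = 112*32 = 3584)
1/(J + h) = 1/(-44158 + 3584) = 1/(-40574) = -1/40574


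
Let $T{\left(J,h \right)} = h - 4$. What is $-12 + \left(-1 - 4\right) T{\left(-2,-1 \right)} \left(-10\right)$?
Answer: $-262$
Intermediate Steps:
$T{\left(J,h \right)} = -4 + h$
$-12 + \left(-1 - 4\right) T{\left(-2,-1 \right)} \left(-10\right) = -12 + \left(-1 - 4\right) \left(-4 - 1\right) \left(-10\right) = -12 + \left(-5\right) \left(-5\right) \left(-10\right) = -12 + 25 \left(-10\right) = -12 - 250 = -262$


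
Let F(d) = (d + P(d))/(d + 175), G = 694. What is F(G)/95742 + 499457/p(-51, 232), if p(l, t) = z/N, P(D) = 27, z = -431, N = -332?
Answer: 13796167541526503/35859112938 ≈ 3.8473e+5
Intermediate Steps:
p(l, t) = 431/332 (p(l, t) = -431/(-332) = -431*(-1/332) = 431/332)
F(d) = (27 + d)/(175 + d) (F(d) = (d + 27)/(d + 175) = (27 + d)/(175 + d))
F(G)/95742 + 499457/p(-51, 232) = ((27 + 694)/(175 + 694))/95742 + 499457/(431/332) = (721/869)*(1/95742) + 499457*(332/431) = ((1/869)*721)*(1/95742) + 165819724/431 = (721/869)*(1/95742) + 165819724/431 = 721/83199798 + 165819724/431 = 13796167541526503/35859112938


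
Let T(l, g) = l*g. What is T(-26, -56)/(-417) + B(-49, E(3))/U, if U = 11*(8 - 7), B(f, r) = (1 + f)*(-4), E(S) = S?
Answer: 64048/4587 ≈ 13.963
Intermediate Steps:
B(f, r) = -4 - 4*f
T(l, g) = g*l
U = 11 (U = 11*1 = 11)
T(-26, -56)/(-417) + B(-49, E(3))/U = -56*(-26)/(-417) + (-4 - 4*(-49))/11 = 1456*(-1/417) + (-4 + 196)*(1/11) = -1456/417 + 192*(1/11) = -1456/417 + 192/11 = 64048/4587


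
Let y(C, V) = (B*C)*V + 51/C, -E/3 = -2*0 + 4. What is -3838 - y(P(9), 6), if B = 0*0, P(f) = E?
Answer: -15335/4 ≈ -3833.8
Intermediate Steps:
E = -12 (E = -3*(-2*0 + 4) = -3*(0 + 4) = -3*4 = -12)
P(f) = -12
B = 0
y(C, V) = 51/C (y(C, V) = (0*C)*V + 51/C = 0*V + 51/C = 0 + 51/C = 51/C)
-3838 - y(P(9), 6) = -3838 - 51/(-12) = -3838 - 51*(-1)/12 = -3838 - 1*(-17/4) = -3838 + 17/4 = -15335/4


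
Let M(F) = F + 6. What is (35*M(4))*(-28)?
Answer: -9800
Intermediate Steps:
M(F) = 6 + F
(35*M(4))*(-28) = (35*(6 + 4))*(-28) = (35*10)*(-28) = 350*(-28) = -9800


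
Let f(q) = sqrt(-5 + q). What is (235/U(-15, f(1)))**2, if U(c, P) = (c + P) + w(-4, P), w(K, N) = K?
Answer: 788613/5329 + 167884*I/5329 ≈ 147.99 + 31.504*I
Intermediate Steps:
U(c, P) = -4 + P + c (U(c, P) = (c + P) - 4 = (P + c) - 4 = -4 + P + c)
(235/U(-15, f(1)))**2 = (235/(-4 + sqrt(-5 + 1) - 15))**2 = (235/(-4 + sqrt(-4) - 15))**2 = (235/(-4 + 2*I - 15))**2 = (235/(-19 + 2*I))**2 = (235*((-19 - 2*I)/365))**2 = (47*(-19 - 2*I)/73)**2 = 2209*(-19 - 2*I)**2/5329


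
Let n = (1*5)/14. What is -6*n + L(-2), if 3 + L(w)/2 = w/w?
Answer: -43/7 ≈ -6.1429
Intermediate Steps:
L(w) = -4 (L(w) = -6 + 2*(w/w) = -6 + 2*1 = -6 + 2 = -4)
n = 5/14 (n = 5*(1/14) = 5/14 ≈ 0.35714)
-6*n + L(-2) = -6*5/14 - 4 = -15/7 - 4 = -43/7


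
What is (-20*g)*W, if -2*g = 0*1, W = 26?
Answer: 0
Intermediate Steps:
g = 0 (g = -0 = -½*0 = 0)
(-20*g)*W = -20*0*26 = 0*26 = 0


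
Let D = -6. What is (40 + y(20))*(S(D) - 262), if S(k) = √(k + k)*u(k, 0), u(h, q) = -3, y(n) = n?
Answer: -15720 - 360*I*√3 ≈ -15720.0 - 623.54*I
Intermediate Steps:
S(k) = -3*√2*√k (S(k) = √(k + k)*(-3) = √(2*k)*(-3) = (√2*√k)*(-3) = -3*√2*√k)
(40 + y(20))*(S(D) - 262) = (40 + 20)*(-3*√2*√(-6) - 262) = 60*(-3*√2*I*√6 - 262) = 60*(-6*I*√3 - 262) = 60*(-262 - 6*I*√3) = -15720 - 360*I*√3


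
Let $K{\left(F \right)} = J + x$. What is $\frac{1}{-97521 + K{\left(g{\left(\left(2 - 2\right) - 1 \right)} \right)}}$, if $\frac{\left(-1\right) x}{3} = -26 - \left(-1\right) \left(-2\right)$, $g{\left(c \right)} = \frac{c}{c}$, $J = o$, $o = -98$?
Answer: $- \frac{1}{97535} \approx -1.0253 \cdot 10^{-5}$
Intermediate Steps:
$J = -98$
$g{\left(c \right)} = 1$
$x = 84$ ($x = - 3 \left(-26 - \left(-1\right) \left(-2\right)\right) = - 3 \left(-26 - 2\right) = \left(-3\right) \left(-28\right) = 84$)
$K{\left(F \right)} = -14$ ($K{\left(F \right)} = -98 + 84 = -14$)
$\frac{1}{-97521 + K{\left(g{\left(\left(2 - 2\right) - 1 \right)} \right)}} = \frac{1}{-97521 - 14} = \frac{1}{-97535} = - \frac{1}{97535}$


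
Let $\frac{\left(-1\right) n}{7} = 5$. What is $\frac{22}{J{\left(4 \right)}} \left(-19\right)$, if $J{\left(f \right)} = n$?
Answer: $\frac{418}{35} \approx 11.943$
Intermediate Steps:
$n = -35$ ($n = \left(-7\right) 5 = -35$)
$J{\left(f \right)} = -35$
$\frac{22}{J{\left(4 \right)}} \left(-19\right) = \frac{22}{-35} \left(-19\right) = 22 \left(- \frac{1}{35}\right) \left(-19\right) = \left(- \frac{22}{35}\right) \left(-19\right) = \frac{418}{35}$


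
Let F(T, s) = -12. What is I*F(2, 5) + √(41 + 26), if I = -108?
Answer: 1296 + √67 ≈ 1304.2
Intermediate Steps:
I*F(2, 5) + √(41 + 26) = -108*(-12) + √(41 + 26) = 1296 + √67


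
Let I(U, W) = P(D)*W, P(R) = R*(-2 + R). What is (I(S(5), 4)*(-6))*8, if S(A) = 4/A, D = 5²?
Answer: -110400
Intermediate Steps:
D = 25
I(U, W) = 575*W (I(U, W) = (25*(-2 + 25))*W = (25*23)*W = 575*W)
(I(S(5), 4)*(-6))*8 = ((575*4)*(-6))*8 = (2300*(-6))*8 = -13800*8 = -110400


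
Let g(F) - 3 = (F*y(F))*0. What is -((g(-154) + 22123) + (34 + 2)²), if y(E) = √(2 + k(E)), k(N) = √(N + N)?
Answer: -23422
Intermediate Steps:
k(N) = √2*√N (k(N) = √(2*N) = √2*√N)
y(E) = √(2 + √2*√E)
g(F) = 3 (g(F) = 3 + (F*√(2 + √2*√F))*0 = 3 + 0 = 3)
-((g(-154) + 22123) + (34 + 2)²) = -((3 + 22123) + (34 + 2)²) = -(22126 + 36²) = -(22126 + 1296) = -1*23422 = -23422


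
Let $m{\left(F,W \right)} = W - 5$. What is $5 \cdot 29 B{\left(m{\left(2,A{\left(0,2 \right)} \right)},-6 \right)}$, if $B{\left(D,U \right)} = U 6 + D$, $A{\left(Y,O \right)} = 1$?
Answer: $-5800$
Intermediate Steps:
$m{\left(F,W \right)} = -5 + W$
$B{\left(D,U \right)} = D + 6 U$ ($B{\left(D,U \right)} = 6 U + D = D + 6 U$)
$5 \cdot 29 B{\left(m{\left(2,A{\left(0,2 \right)} \right)},-6 \right)} = 5 \cdot 29 \left(\left(-5 + 1\right) + 6 \left(-6\right)\right) = 145 \left(-4 - 36\right) = 145 \left(-40\right) = -5800$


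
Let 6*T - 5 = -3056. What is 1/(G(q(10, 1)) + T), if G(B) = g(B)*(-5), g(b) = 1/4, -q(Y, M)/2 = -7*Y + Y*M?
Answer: -4/2039 ≈ -0.0019617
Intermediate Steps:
T = -1017/2 (T = ⅚ + (⅙)*(-3056) = ⅚ - 1528/3 = -1017/2 ≈ -508.50)
q(Y, M) = 14*Y - 2*M*Y (q(Y, M) = -2*(-7*Y + Y*M) = -2*(-7*Y + M*Y) = 14*Y - 2*M*Y)
g(b) = ¼
G(B) = -5/4 (G(B) = (¼)*(-5) = -5/4)
1/(G(q(10, 1)) + T) = 1/(-5/4 - 1017/2) = 1/(-2039/4) = -4/2039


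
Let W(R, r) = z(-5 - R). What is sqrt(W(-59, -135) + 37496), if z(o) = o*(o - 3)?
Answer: 5*sqrt(1610) ≈ 200.62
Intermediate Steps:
z(o) = o*(-3 + o)
W(R, r) = (-8 - R)*(-5 - R) (W(R, r) = (-5 - R)*(-3 + (-5 - R)) = (-5 - R)*(-8 - R) = (-8 - R)*(-5 - R))
sqrt(W(-59, -135) + 37496) = sqrt((5 - 59)*(8 - 59) + 37496) = sqrt(-54*(-51) + 37496) = sqrt(2754 + 37496) = sqrt(40250) = 5*sqrt(1610)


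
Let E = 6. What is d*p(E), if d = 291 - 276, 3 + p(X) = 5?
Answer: 30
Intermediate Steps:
p(X) = 2 (p(X) = -3 + 5 = 2)
d = 15
d*p(E) = 15*2 = 30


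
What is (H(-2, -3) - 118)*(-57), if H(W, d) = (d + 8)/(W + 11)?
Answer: 20083/3 ≈ 6694.3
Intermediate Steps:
H(W, d) = (8 + d)/(11 + W)
(H(-2, -3) - 118)*(-57) = ((8 - 3)/(11 - 2) - 118)*(-57) = (5/9 - 118)*(-57) = -1057/9*(-57) = 20083/3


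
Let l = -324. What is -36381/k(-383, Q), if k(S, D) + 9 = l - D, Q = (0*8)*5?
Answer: 12127/111 ≈ 109.25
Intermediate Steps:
Q = 0 (Q = 0*5 = 0)
k(S, D) = -333 - D (k(S, D) = -9 + (-324 - D) = -333 - D)
-36381/k(-383, Q) = -36381/(-333 - 1*0) = -36381/(-333 + 0) = -36381/(-333) = -36381*(-1/333) = 12127/111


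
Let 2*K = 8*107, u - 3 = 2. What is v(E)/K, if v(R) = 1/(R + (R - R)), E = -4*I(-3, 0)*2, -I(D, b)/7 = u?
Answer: 1/119840 ≈ 8.3445e-6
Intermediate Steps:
u = 5 (u = 3 + 2 = 5)
I(D, b) = -35 (I(D, b) = -7*5 = -35)
E = 280 (E = -4*(-35)*2 = 140*2 = 280)
v(R) = 1/R (v(R) = 1/(R + 0) = 1/R)
K = 428 (K = (8*107)/2 = (1/2)*856 = 428)
v(E)/K = 1/(280*428) = (1/280)*(1/428) = 1/119840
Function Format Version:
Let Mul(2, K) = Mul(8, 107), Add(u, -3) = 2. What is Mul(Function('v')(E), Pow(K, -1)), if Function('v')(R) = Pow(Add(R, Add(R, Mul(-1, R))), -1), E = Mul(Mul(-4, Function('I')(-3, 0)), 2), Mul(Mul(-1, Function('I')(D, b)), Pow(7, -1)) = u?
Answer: Rational(1, 119840) ≈ 8.3445e-6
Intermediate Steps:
u = 5 (u = Add(3, 2) = 5)
Function('I')(D, b) = -35 (Function('I')(D, b) = Mul(-7, 5) = -35)
E = 280 (E = Mul(Mul(-4, -35), 2) = Mul(140, 2) = 280)
Function('v')(R) = Pow(R, -1) (Function('v')(R) = Pow(Add(R, 0), -1) = Pow(R, -1))
K = 428 (K = Mul(Rational(1, 2), Mul(8, 107)) = Mul(Rational(1, 2), 856) = 428)
Mul(Function('v')(E), Pow(K, -1)) = Mul(Pow(280, -1), Pow(428, -1)) = Mul(Rational(1, 280), Rational(1, 428)) = Rational(1, 119840)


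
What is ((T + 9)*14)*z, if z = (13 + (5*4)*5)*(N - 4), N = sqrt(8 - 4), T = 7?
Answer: -50624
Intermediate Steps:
N = 2 (N = sqrt(4) = 2)
z = -226 (z = (13 + (5*4)*5)*(2 - 4) = (13 + 20*5)*(-2) = (13 + 100)*(-2) = 113*(-2) = -226)
((T + 9)*14)*z = ((7 + 9)*14)*(-226) = (16*14)*(-226) = 224*(-226) = -50624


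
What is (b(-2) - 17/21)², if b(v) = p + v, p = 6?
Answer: 4489/441 ≈ 10.179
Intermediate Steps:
b(v) = 6 + v
(b(-2) - 17/21)² = ((6 - 2) - 17/21)² = (4 - 17*1/21)² = (4 - 17/21)² = (67/21)² = 4489/441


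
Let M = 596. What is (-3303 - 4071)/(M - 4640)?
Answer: 1229/674 ≈ 1.8234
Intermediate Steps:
(-3303 - 4071)/(M - 4640) = (-3303 - 4071)/(596 - 4640) = -7374/(-4044) = -7374*(-1/4044) = 1229/674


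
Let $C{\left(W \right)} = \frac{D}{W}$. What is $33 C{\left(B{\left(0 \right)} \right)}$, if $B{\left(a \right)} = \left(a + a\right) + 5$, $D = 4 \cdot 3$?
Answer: $\frac{396}{5} \approx 79.2$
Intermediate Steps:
$D = 12$
$B{\left(a \right)} = 5 + 2 a$ ($B{\left(a \right)} = 2 a + 5 = 5 + 2 a$)
$C{\left(W \right)} = \frac{12}{W}$
$33 C{\left(B{\left(0 \right)} \right)} = 33 \frac{12}{5 + 2 \cdot 0} = 33 \frac{12}{5 + 0} = 33 \cdot \frac{12}{5} = \frac{396}{5}$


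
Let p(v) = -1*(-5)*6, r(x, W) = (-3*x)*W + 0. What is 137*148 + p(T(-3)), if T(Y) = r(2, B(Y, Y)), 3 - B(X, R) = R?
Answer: 20306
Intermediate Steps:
B(X, R) = 3 - R
r(x, W) = -3*W*x (r(x, W) = -3*W*x + 0 = -3*W*x)
T(Y) = -18 + 6*Y (T(Y) = -3*(3 - Y)*2 = -18 + 6*Y)
p(v) = 30 (p(v) = 5*6 = 30)
137*148 + p(T(-3)) = 137*148 + 30 = 20276 + 30 = 20306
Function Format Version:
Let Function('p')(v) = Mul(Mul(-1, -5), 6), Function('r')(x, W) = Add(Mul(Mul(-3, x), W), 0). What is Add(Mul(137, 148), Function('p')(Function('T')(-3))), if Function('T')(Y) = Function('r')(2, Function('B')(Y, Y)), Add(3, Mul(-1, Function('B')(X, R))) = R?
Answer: 20306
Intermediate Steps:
Function('B')(X, R) = Add(3, Mul(-1, R))
Function('r')(x, W) = Mul(-3, W, x) (Function('r')(x, W) = Add(Mul(-3, W, x), 0) = Mul(-3, W, x))
Function('T')(Y) = Add(-18, Mul(6, Y)) (Function('T')(Y) = Mul(-3, Add(3, Mul(-1, Y)), 2) = Add(-18, Mul(6, Y)))
Function('p')(v) = 30 (Function('p')(v) = Mul(5, 6) = 30)
Add(Mul(137, 148), Function('p')(Function('T')(-3))) = Add(Mul(137, 148), 30) = Add(20276, 30) = 20306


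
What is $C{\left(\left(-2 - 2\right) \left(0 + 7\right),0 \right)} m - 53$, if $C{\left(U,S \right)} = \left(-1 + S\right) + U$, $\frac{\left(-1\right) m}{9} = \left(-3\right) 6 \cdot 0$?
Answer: $-53$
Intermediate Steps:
$m = 0$ ($m = - 9 \left(-3\right) 6 \cdot 0 = - 9 \left(\left(-18\right) 0\right) = \left(-9\right) 0 = 0$)
$C{\left(U,S \right)} = -1 + S + U$
$C{\left(\left(-2 - 2\right) \left(0 + 7\right),0 \right)} m - 53 = \left(-1 + 0 + \left(-2 - 2\right) \left(0 + 7\right)\right) 0 - 53 = \left(-1 + 0 - 28\right) 0 - 53 = \left(-29\right) 0 - 53 = 0 - 53 = -53$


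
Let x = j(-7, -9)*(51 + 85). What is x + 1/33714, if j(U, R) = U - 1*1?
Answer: -36680831/33714 ≈ -1088.0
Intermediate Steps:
j(U, R) = -1 + U (j(U, R) = U - 1 = -1 + U)
x = -1088 (x = (-1 - 7)*(51 + 85) = -8*136 = -1088)
x + 1/33714 = -1088 + 1/33714 = -36680831/33714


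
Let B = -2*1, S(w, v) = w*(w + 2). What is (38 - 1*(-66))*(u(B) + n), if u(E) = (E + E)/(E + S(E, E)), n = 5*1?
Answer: 728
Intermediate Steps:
S(w, v) = w*(2 + w)
n = 5
B = -2
u(E) = 2*E/(E + E*(2 + E)) (u(E) = (E + E)/(E + E*(2 + E)) = (2*E)/(E + E*(2 + E)) = 2*E/(E + E*(2 + E)))
(38 - 1*(-66))*(u(B) + n) = (38 - 1*(-66))*(2/(3 - 2) + 5) = (38 + 66)*(2/1 + 5) = 104*(2*1 + 5) = 104*(2 + 5) = 104*7 = 728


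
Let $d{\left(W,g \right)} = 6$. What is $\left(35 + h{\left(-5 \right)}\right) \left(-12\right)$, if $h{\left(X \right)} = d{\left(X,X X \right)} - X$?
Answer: $-552$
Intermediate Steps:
$h{\left(X \right)} = 6 - X$
$\left(35 + h{\left(-5 \right)}\right) \left(-12\right) = \left(35 + \left(6 - -5\right)\right) \left(-12\right) = \left(35 + \left(6 + 5\right)\right) \left(-12\right) = \left(35 + 11\right) \left(-12\right) = 46 \left(-12\right) = -552$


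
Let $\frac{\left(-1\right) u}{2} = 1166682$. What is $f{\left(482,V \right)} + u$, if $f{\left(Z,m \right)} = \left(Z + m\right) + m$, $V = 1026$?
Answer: $-2330830$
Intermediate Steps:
$f{\left(Z,m \right)} = Z + 2 m$
$u = -2333364$ ($u = \left(-2\right) 1166682 = -2333364$)
$f{\left(482,V \right)} + u = \left(482 + 2 \cdot 1026\right) - 2333364 = \left(482 + 2052\right) - 2333364 = 2534 - 2333364 = -2330830$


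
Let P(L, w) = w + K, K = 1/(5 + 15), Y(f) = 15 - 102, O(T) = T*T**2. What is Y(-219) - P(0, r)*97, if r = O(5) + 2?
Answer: -248217/20 ≈ -12411.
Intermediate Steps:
O(T) = T**3
Y(f) = -87
r = 127 (r = 5**3 + 2 = 125 + 2 = 127)
K = 1/20 ≈ 0.050000
P(L, w) = 1/20 + w (P(L, w) = w + 1/20 = 1/20 + w)
Y(-219) - P(0, r)*97 = -87 - (1/20 + 127)*97 = -87 - 2541*97/20 = -87 - 1*246477/20 = -87 - 246477/20 = -248217/20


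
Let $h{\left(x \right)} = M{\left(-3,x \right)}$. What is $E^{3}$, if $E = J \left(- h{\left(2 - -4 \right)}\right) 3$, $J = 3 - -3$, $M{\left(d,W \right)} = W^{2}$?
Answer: $-272097792$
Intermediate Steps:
$J = 6$ ($J = 3 + 3 = 6$)
$h{\left(x \right)} = x^{2}$
$E = -648$ ($E = 6 \left(- \left(2 - -4\right)^{2}\right) 3 = 6 \left(- \left(2 + 4\right)^{2}\right) 3 = 6 \left(- 6^{2}\right) 3 = 6 \left(\left(-1\right) 36\right) 3 = 6 \left(-36\right) 3 = \left(-216\right) 3 = -648$)
$E^{3} = \left(-648\right)^{3} = -272097792$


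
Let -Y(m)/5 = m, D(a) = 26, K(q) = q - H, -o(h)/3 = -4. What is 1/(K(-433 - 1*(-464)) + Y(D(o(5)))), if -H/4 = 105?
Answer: 1/321 ≈ 0.0031153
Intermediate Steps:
H = -420 (H = -4*105 = -420)
o(h) = 12 (o(h) = -3*(-4) = 12)
K(q) = 420 + q (K(q) = q - 1*(-420) = q + 420 = 420 + q)
Y(m) = -5*m
1/(K(-433 - 1*(-464)) + Y(D(o(5)))) = 1/((420 + (-433 - 1*(-464))) - 5*26) = 1/((420 + (-433 + 464)) - 130) = 1/((420 + 31) - 130) = 1/(451 - 130) = 1/321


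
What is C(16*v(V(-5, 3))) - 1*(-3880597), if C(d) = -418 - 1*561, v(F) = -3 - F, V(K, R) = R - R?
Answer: 3879618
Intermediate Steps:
V(K, R) = 0
C(d) = -979 (C(d) = -418 - 561 = -979)
C(16*v(V(-5, 3))) - 1*(-3880597) = -979 - 1*(-3880597) = -979 + 3880597 = 3879618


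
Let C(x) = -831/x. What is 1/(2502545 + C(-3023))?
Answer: 3023/7565194366 ≈ 3.9959e-7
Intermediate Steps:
1/(2502545 + C(-3023)) = 1/(2502545 - 831/(-3023)) = 1/(2502545 - 831*(-1/3023)) = 1/(2502545 + 831/3023) = 1/(7565194366/3023) = 3023/7565194366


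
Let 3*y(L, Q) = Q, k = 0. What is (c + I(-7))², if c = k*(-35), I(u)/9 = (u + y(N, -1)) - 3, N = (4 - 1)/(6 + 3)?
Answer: 8649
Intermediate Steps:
N = ⅓ (N = 3/9 = 3*(⅑) = ⅓ ≈ 0.33333)
y(L, Q) = Q/3
I(u) = -30 + 9*u (I(u) = 9*((u + (⅓)*(-1)) - 3) = 9*((u - ⅓) - 3) = 9*((-⅓ + u) - 3) = 9*(-10/3 + u) = -30 + 9*u)
c = 0 (c = 0*(-35) = 0)
(c + I(-7))² = (0 + (-30 + 9*(-7)))² = (0 + (-30 - 63))² = (0 - 93)² = (-93)² = 8649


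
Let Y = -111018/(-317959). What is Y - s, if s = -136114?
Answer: 43278782344/317959 ≈ 1.3611e+5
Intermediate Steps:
Y = 111018/317959 (Y = -111018*(-1/317959) = 111018/317959 ≈ 0.34916)
Y - s = 111018/317959 - 1*(-136114) = 111018/317959 + 136114 = 43278782344/317959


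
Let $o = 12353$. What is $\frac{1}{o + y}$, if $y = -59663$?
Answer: $- \frac{1}{47310} \approx -2.1137 \cdot 10^{-5}$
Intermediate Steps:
$\frac{1}{o + y} = \frac{1}{12353 - 59663} = \frac{1}{-47310} = - \frac{1}{47310}$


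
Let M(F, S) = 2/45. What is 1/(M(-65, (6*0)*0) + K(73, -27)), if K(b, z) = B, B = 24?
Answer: 45/1082 ≈ 0.041590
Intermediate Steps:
M(F, S) = 2/45 (M(F, S) = 2*(1/45) = 2/45)
K(b, z) = 24
1/(M(-65, (6*0)*0) + K(73, -27)) = 1/(2/45 + 24) = 1/(1082/45) = 45/1082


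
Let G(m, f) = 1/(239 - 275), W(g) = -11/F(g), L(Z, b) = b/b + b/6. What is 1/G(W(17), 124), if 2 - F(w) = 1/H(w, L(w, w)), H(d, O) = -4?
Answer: -36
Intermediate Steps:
L(Z, b) = 1 + b/6 (L(Z, b) = 1 + b*(⅙) = 1 + b/6)
F(w) = 9/4 (F(w) = 2 - 1/(-4) = 2 - 1*(-¼) = 2 + ¼ = 9/4)
W(g) = -44/9 (W(g) = -11/9/4 = -11*4/9 = -44/9)
G(m, f) = -1/36 (G(m, f) = 1/(-36) = -1/36)
1/G(W(17), 124) = 1/(-1/36) = -36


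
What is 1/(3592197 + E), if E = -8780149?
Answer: -1/5187952 ≈ -1.9275e-7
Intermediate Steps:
1/(3592197 + E) = 1/(3592197 - 8780149) = 1/(-5187952) = -1/5187952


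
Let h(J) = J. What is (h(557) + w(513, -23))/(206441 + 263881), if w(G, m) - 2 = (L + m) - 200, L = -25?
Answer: 311/470322 ≈ 0.00066125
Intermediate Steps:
w(G, m) = -223 + m (w(G, m) = 2 + ((-25 + m) - 200) = 2 + (-225 + m) = -223 + m)
(h(557) + w(513, -23))/(206441 + 263881) = (557 + (-223 - 23))/(206441 + 263881) = (557 - 246)/470322 = 311*(1/470322) = 311/470322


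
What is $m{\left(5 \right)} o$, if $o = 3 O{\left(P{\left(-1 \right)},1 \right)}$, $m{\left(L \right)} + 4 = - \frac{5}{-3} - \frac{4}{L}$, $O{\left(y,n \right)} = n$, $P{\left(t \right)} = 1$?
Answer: $- \frac{47}{5} \approx -9.4$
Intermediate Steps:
$m{\left(L \right)} = - \frac{7}{3} - \frac{4}{L}$ ($m{\left(L \right)} = -4 - \left(- \frac{5}{3} + \frac{4}{L}\right) = -4 + \left(\frac{5}{3} - \frac{4}{L}\right) = - \frac{7}{3} - \frac{4}{L}$)
$o = 3$ ($o = 3 \cdot 1 = 3$)
$m{\left(5 \right)} o = \left(- \frac{7}{3} - \frac{4}{5}\right) 3 = \left(- \frac{47}{15}\right) 3 = - \frac{47}{5}$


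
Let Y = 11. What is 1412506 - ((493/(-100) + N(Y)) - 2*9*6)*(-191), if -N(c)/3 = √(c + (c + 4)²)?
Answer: 139093637/100 - 1146*√59 ≈ 1.3821e+6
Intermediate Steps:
N(c) = -3*√(c + (4 + c)²) (N(c) = -3*√(c + (c + 4)²) = -3*√(c + (4 + c)²))
1412506 - ((493/(-100) + N(Y)) - 2*9*6)*(-191) = 1412506 - ((493/(-100) - 3*√(11 + (4 + 11)²)) - 2*9*6)*(-191) = 1412506 - ((493*(-1/100) - 3*√(11 + 15²)) - 18*6)*(-191) = 1412506 - ((-493/100 - 3*√(11 + 225)) - 108)*(-191) = 1412506 - ((-493/100 - 6*√59) - 108)*(-191) = 1412506 - (-11293/100 - 6*√59)*(-191) = 1412506 - (2156963/100 + 1146*√59) = 1412506 + (-2156963/100 - 1146*√59) = 139093637/100 - 1146*√59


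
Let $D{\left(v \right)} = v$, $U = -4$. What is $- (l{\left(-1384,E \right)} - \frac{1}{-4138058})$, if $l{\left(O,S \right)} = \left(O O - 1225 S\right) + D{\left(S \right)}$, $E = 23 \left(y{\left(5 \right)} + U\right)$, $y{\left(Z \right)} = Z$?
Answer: $- \frac{7809773415633}{4138058} \approx -1.8873 \cdot 10^{6}$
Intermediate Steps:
$E = 23$ ($E = 23 \left(5 - 4\right) = 23 \cdot 1 = 23$)
$l{\left(O,S \right)} = O^{2} - 1224 S$ ($l{\left(O,S \right)} = \left(O O - 1225 S\right) + S = \left(O^{2} - 1225 S\right) + S = O^{2} - 1224 S$)
$- (l{\left(-1384,E \right)} - \frac{1}{-4138058}) = - (\left(\left(-1384\right)^{2} - 28152\right) - \frac{1}{-4138058}) = - (\left(1915456 - 28152\right) - - \frac{1}{4138058}) = - (1887304 + \frac{1}{4138058}) = \left(-1\right) \frac{7809773415633}{4138058} = - \frac{7809773415633}{4138058}$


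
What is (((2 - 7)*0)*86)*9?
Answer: 0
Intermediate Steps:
(((2 - 7)*0)*86)*9 = (-5*0*86)*9 = (0*86)*9 = 0*9 = 0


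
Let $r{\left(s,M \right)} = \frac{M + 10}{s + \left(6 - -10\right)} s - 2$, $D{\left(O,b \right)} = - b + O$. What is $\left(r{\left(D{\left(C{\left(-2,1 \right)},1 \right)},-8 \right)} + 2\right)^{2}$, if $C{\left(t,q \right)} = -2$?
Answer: $\frac{36}{169} \approx 0.21302$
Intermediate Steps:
$D{\left(O,b \right)} = O - b$
$r{\left(s,M \right)} = -2 + \frac{s \left(10 + M\right)}{16 + s}$ ($r{\left(s,M \right)} = \frac{10 + M}{s + \left(6 + 10\right)} s - 2 = \frac{10 + M}{s + 16} s - 2 = \frac{10 + M}{16 + s} s - 2 = \frac{s \left(10 + M\right)}{16 + s} - 2 = -2 + \frac{s \left(10 + M\right)}{16 + s}$)
$\left(r{\left(D{\left(C{\left(-2,1 \right)},1 \right)},-8 \right)} + 2\right)^{2} = \left(\frac{-32 + 8 \left(-2 - 1\right) - 8 \left(-2 - 1\right)}{16 - 3} + 2\right)^{2} = \left(\frac{-32 + 8 \left(-3\right) - -24}{16 - 3} + 2\right)^{2} = \left(\frac{-32 - 24 + 24}{13} + 2\right)^{2} = \left(\frac{1}{13} \left(-32\right) + 2\right)^{2} = \left(- \frac{32}{13} + 2\right)^{2} = \left(- \frac{6}{13}\right)^{2} = \frac{36}{169}$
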